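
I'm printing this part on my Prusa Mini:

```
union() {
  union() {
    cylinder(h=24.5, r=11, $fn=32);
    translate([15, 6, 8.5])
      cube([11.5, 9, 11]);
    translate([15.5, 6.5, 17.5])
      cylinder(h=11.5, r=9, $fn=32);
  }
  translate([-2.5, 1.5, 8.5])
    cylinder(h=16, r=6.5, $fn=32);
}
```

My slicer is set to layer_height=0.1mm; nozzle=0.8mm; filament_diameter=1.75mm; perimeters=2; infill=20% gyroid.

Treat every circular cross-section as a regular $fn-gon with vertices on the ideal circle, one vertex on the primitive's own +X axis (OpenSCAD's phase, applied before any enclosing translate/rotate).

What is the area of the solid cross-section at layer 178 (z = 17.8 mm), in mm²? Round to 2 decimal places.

At z = 17.8 mm: the cylinder: section is a regular 32-gon, circumradius r=11 (area = (32/2)·11.000²·sin(360°/32) = 377.69 mm²); the cube at (15, 6) (footprint 11.5×9) is included at this height (area 103.50 mm²); the r=9 cylinder at (15.5, 6.5) gives a regular 32-gon of circumradius 9 (constant along its height) (area = (32/2)·9.000²·sin(360°/32) = 252.84 mm²); Merging all regions: the regions partially overlap — summed areas 734.03 mm² minus the doubly-counted overlap 93.89 mm² gives 640.14 mm² — area = 640.14 mm²; the r=6.5 cylinder at (-2.5, 1.5) contributes a regular 32-gon of circumradius 6.5 (area = (32/2)·6.500²·sin(360°/32) = 131.88 mm²); Combining (union): the r=6.5 cylinder at (-2.5, 1.5) lies entirely inside the result so far, so the union is just the result so far — area = 640.14 mm². Overall, the cross-section is a single solid region. Net area = 640.14 mm².

640.14 mm²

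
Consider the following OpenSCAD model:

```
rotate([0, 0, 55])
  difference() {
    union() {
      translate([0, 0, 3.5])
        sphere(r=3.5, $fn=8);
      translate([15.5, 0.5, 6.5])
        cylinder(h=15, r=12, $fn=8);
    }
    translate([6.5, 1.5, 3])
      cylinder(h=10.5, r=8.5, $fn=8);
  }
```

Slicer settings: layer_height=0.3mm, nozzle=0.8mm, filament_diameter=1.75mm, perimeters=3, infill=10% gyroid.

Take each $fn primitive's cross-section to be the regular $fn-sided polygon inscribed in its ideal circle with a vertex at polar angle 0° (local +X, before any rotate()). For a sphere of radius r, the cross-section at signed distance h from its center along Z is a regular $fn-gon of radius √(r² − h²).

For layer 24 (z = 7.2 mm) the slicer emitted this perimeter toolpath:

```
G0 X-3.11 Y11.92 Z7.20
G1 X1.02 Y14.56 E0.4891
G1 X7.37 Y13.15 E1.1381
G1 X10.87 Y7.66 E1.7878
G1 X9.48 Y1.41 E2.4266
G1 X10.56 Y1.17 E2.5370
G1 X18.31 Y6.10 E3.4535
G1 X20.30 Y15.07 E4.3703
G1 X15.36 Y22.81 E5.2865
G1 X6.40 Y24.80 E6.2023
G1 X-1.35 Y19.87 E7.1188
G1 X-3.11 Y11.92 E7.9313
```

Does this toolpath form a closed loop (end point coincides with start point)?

yes

Start point (G0): (-3.11, 11.92). End point (last G1): the path returns to the start — closed.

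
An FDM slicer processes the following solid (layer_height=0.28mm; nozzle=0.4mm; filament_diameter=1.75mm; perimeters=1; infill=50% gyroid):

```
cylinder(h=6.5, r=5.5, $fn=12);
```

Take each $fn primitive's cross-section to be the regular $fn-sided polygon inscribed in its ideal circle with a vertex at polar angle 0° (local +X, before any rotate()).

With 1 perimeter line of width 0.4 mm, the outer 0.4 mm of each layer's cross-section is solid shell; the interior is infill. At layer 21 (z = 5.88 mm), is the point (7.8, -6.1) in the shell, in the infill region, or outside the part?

outside

At z = 5.88 mm: the r=5.5 cylinder gives a regular 12-gon of circumradius 5.5 (constant along its height). Overall, the cross-section is a single solid region. The nearest boundary edge runs (2.75, -4.76)→(4.76, -2.75); distance from the point to it = 4.52 mm. The point is not inside any of the regions above, so it lies outside the cross-section (4.52 mm from the nearest boundary).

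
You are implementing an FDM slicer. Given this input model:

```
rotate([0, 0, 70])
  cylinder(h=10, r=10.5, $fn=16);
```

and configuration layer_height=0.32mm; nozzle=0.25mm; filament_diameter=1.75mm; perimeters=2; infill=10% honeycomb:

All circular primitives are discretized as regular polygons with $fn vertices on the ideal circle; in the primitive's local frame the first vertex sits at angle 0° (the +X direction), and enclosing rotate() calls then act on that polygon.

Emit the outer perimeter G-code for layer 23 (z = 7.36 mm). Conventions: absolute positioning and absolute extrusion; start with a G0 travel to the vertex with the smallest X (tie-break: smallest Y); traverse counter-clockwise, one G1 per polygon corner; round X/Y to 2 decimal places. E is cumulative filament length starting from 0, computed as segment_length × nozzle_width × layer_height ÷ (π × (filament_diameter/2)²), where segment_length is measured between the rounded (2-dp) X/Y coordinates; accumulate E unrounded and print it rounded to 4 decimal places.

At z = 7.36 mm: the cylinder: section is a regular 16-gon, circumradius r=10.5; (whole slice rotated 70° about Z — lengths, areas and connectivity unchanged). The outline is a single polygon with 16 vertices. Extrusion per mm of travel: 0.25 × 0.32 / (π × 0.875²) = 0.033260. Accumulating E over each segment gives final E = 2.1804.

G0 X-10.49 Y-0.46 Z7.36
G1 X-9.52 Y-4.44 E0.1363
G1 X-7.09 Y-7.74 E0.2726
G1 X-3.59 Y-9.87 E0.4088
G1 X0.46 Y-10.49 E0.5451
G1 X4.44 Y-9.52 E0.6814
G1 X7.74 Y-7.09 E0.8177
G1 X9.87 Y-3.59 E0.9539
G1 X10.49 Y0.46 E1.0902
G1 X9.52 Y4.44 E1.2265
G1 X7.09 Y7.74 E1.3628
G1 X3.59 Y9.87 E1.4990
G1 X-0.46 Y10.49 E1.6353
G1 X-4.44 Y9.52 E1.7716
G1 X-7.74 Y7.09 E1.9079
G1 X-9.87 Y3.59 E2.0441
G1 X-10.49 Y-0.46 E2.1804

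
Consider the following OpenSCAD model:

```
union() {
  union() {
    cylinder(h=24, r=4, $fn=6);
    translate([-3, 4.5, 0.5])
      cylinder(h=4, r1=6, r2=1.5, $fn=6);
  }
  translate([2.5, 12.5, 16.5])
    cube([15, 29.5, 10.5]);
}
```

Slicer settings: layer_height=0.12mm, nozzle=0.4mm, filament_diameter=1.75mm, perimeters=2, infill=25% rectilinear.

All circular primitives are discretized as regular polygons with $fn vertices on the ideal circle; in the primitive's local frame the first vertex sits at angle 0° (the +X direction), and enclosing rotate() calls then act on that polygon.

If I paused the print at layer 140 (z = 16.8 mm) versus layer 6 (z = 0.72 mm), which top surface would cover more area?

layer 140 (z = 16.8 mm)

Layer 140 (z = 16.8): the cylinder: section is a regular 6-gon, circumradius r=4 (area = (6/2)·4.000²·sin(360°/6) = 41.57 mm²); the cone at (-3, 4.5) does not reach this height (z outside [0.5, 4.5]); Combining (union): only the r=4 cylinder is present, so the union is just that shape — area = 41.57 mm²; the cube at (2.5, 12.5) is present — its section is the full 15×29.5 rectangle (area 442.50 mm²); Taking the union: the 2 present regions are separate (no shared area or edge), so areas and boundary lengths simply add and each stays a separate island — area = 484.07 mm². So its area = 484.07 mm². Layer 6 (z = 0.72): the r=4 cylinder gives a regular 6-gon of circumradius 4 (constant along its height) (area = (6/2)·4.000²·sin(360°/6) = 41.57 mm²); the cone at (-3, 4.5) contributes a regular 6-gon of circumradius 5.753 (interpolated between r1=6 and r2=1.5 at t=0.055) (area = (6/2)·5.753²·sin(360°/6) = 85.97 mm²); Merging all regions: the regions partially overlap — summed areas 127.54 mm² minus the doubly-counted overlap 16.25 mm² gives 111.29 mm² — area = 111.29 mm²; the cube at (2.5, 12.5) is not intersected at this z (z outside [16.5, 27]); Merging all regions: only the result so far is present, so the union is just that shape — area = 111.29 mm². So its area = 111.29 mm². Layer 140 is larger (484.07 vs 111.29 mm²).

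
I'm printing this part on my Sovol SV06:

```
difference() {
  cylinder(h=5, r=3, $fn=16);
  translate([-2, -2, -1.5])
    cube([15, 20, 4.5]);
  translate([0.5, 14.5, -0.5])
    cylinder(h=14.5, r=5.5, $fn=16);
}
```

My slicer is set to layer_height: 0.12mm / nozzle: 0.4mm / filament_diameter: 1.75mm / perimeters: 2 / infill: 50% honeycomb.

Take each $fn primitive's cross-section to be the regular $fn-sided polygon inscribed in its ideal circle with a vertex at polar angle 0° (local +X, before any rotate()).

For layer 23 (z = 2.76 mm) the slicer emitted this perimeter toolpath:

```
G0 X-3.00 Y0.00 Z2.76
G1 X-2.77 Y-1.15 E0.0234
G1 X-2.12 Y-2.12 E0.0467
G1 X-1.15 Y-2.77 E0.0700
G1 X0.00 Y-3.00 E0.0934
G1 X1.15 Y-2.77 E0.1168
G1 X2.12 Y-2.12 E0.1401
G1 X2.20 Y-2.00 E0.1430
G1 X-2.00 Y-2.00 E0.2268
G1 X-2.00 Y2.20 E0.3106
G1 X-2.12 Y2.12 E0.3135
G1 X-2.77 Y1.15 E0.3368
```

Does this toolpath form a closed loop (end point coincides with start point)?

Start point (G0): (-3.00, 0.00). End point (last G1): the path does not return to the start — open.

no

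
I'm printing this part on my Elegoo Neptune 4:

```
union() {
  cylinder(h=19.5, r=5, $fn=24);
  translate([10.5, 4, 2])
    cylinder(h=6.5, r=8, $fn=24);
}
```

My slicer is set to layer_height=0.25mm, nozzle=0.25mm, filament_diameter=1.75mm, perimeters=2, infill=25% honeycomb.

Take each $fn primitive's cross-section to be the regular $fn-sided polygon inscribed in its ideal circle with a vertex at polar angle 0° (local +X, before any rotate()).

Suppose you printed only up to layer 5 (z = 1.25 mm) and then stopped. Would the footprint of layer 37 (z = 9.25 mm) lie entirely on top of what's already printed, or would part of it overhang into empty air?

Compare the two slices. At z = 1.25: the r=5 cylinder contributes a regular 24-gon of circumradius 5 (area = (24/2)·5.000²·sin(360°/24) = 77.65 mm²); the cylinder at (10.5, 4) is absent (z outside [2, 8.5]); Combining (union): only the r=5 cylinder is present, so the union is just that shape — area = 77.65 mm². At z = 9.25: the r=5 cylinder contributes a regular 24-gon of circumradius 5 (area = (24/2)·5.000²·sin(360°/24) = 77.65 mm²); the cylinder at (10.5, 4) is not intersected at this z (z outside [2, 8.5]); Taking the union: only the r=5 cylinder is present, so the union is just that shape — area = 77.65 mm². Checking containment: the cross-section at z = 9.25 is a subset of the cross-section at z = 1.25.

entirely on top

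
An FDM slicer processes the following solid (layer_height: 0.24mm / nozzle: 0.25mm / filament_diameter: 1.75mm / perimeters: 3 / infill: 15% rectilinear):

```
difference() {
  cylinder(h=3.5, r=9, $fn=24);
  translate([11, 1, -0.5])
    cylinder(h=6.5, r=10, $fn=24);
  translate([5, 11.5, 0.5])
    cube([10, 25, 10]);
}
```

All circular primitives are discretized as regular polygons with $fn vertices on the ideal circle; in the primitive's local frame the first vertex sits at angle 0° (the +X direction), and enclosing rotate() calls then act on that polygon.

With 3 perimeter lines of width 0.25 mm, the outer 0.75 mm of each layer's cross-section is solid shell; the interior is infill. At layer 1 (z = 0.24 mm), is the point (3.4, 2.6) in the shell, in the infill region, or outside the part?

outside

At z = 0.24 mm: the r=9 cylinder contributes a regular 24-gon of circumradius 9; the r=10 cylinder at (11, 1) contributes a regular 24-gon of circumradius 10; the cube at (5, 11.5) is not intersected at this z (z outside [0.5, 10.5]); After the difference (first − rest): starting from the r=9 cylinder, the r=10 cylinder at (11, 1) partially overlaps it — only the 84.00 mm² overlap (of its 310.58 mm²) is removed, clipping the outline — 1 connected region. Overall, the cross-section is a single solid region. The nearest boundary edge runs (1.34, 3.59)→(1.00, 1.00); distance from the point to it = 2.17 mm. The point is not inside any of the regions above, so it lies outside the cross-section (2.17 mm from the nearest boundary).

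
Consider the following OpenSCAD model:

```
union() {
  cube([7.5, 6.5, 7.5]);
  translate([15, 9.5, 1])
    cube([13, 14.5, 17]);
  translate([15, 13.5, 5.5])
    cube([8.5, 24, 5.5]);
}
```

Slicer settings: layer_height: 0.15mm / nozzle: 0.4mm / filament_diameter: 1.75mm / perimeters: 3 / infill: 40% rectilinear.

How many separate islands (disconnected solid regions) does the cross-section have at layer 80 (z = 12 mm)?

At z = 12 mm: the cube does not reach this height (z outside [0, 7.5]); the cube at (15, 9.5) is present — its section is the full 13×14.5 rectangle; the cube at (15, 13.5) is not intersected at this z (z outside [5.5, 11]); Merging all regions: only the 13×14.5 cube at (15, 9.5) is present, so the union is just that shape — 1 connected region. Overall, the cross-section is a single solid region. Island count = 1.

1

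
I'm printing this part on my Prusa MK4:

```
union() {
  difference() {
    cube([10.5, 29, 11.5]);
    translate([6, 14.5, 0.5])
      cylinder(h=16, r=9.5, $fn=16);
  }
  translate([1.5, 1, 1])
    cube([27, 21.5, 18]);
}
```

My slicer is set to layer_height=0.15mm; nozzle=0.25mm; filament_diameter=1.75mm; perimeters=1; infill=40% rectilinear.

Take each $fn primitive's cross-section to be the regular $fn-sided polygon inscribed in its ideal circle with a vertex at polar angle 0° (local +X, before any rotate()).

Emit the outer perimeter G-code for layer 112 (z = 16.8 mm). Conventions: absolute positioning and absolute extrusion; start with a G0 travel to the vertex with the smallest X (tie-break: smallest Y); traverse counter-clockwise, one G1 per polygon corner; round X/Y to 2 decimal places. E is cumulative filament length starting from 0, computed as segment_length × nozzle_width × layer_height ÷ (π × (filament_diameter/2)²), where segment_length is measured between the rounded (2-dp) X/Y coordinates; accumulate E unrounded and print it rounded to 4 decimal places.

G0 X1.50 Y1.00 Z16.80
G1 X28.50 Y1.00 E0.4209
G1 X28.50 Y22.50 E0.7561
G1 X1.50 Y22.50 E1.1771
G1 X1.50 Y1.00 E1.5123

At z = 16.8 mm: the cube is absent (z outside [0, 11.5]); the cylinder at (6, 14.5) is absent (z outside [0.5, 16.5]); After the difference (first − rest): the first operand is absent here, so nothing remains; the cube at (1.5, 1) (footprint 27×21.5) is included at this height; Merging all regions: only the 27×21.5 cube at (1.5, 1) is present, so the union is just that shape — 1 connected region. The outline is a single polygon with 4 vertices. Extrusion per mm of travel: 0.25 × 0.15 / (π × 0.875²) = 0.015591. Accumulating E over each segment gives final E = 1.5123.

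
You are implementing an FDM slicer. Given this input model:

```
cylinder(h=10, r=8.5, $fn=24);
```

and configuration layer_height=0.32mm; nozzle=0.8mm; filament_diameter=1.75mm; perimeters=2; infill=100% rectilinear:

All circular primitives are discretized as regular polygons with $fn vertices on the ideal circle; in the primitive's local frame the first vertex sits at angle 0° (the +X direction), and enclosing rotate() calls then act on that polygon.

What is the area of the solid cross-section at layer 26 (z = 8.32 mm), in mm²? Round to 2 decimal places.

At z = 8.32 mm: the r=8.5 cylinder contributes a regular 24-gon of circumradius 8.5 (area = (24/2)·8.500²·sin(360°/24) = 224.40 mm²). Overall, the cross-section is a single solid region. Net area = 224.40 mm².

224.40 mm²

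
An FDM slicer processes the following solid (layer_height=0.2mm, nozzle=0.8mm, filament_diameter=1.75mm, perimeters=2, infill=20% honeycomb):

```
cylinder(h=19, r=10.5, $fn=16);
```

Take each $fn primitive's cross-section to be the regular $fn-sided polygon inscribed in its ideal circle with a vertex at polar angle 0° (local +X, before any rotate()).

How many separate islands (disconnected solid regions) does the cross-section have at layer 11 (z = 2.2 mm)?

At z = 2.2 mm: the r=10.5 cylinder contributes a regular 16-gon of circumradius 10.5. Overall, the cross-section is a single solid region. Island count = 1.

1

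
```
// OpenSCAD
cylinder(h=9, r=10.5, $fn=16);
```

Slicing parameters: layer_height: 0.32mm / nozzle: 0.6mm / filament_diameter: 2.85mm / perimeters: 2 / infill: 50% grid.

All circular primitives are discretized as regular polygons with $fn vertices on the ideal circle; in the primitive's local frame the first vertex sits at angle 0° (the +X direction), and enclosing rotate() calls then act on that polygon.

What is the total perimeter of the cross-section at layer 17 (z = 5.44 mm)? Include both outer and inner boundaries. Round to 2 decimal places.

At z = 5.44 mm: the r=10.5 cylinder contributes a regular 16-gon of circumradius 10.5 (perimeter = 2·16·10.500·sin(180°/16) = 65.55 mm). Overall, the cross-section is a single solid region. Total boundary length (outer) = 65.55 mm.

65.55 mm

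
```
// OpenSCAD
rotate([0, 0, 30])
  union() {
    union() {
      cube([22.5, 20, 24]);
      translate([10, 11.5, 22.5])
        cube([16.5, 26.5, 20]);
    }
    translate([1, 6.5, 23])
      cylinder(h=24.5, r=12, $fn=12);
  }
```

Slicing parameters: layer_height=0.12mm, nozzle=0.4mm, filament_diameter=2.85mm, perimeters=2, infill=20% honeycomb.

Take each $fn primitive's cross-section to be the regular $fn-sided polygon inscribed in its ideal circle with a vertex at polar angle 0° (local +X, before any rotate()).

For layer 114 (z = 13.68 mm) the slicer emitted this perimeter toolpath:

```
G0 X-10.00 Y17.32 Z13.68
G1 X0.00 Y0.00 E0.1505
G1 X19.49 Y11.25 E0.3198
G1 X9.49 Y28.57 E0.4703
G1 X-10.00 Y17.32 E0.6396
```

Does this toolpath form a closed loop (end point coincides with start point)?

yes

Start point (G0): (-10.00, 17.32). End point (last G1): the path returns to the start — closed.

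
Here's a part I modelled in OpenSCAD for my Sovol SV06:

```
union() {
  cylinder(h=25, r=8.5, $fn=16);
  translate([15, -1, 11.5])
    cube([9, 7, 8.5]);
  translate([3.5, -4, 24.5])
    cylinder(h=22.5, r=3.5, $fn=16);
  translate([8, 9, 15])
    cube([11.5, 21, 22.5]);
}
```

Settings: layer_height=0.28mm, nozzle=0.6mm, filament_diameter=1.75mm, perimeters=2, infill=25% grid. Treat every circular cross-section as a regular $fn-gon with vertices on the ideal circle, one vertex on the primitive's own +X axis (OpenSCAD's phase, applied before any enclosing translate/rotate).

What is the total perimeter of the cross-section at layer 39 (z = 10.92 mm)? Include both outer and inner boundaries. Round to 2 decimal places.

At z = 10.92 mm: the r=8.5 cylinder gives a regular 16-gon of circumradius 8.5 (constant along its height) (perimeter = 2·16·8.500·sin(180°/16) = 53.06 mm); the cube at (15, -1) is not intersected at this z (z outside [11.5, 20]); the cylinder at (3.5, -4) is not intersected at this z (z outside [24.5, 47]); the cube at (8, 9) is not intersected at this z (z outside [15, 37.5]); Combining (union): only the r=8.5 cylinder is present, so the union is just that shape — boundary = 53.06 mm. Overall, the cross-section is a single solid region. Total boundary length (outer) = 53.06 mm.

53.06 mm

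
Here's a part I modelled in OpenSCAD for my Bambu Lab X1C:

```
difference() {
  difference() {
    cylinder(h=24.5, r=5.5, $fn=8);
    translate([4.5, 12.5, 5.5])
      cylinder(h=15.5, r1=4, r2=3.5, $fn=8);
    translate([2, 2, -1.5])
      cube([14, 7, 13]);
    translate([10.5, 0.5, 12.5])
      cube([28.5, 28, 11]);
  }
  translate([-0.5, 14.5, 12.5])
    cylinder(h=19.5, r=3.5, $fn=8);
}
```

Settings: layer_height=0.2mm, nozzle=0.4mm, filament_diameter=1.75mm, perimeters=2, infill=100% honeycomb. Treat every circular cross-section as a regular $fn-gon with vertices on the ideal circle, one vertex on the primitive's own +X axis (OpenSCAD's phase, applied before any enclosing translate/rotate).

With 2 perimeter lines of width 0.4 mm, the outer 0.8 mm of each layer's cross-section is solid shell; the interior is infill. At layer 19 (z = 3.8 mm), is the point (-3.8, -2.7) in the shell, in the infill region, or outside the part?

shell

At z = 3.8 mm: the cylinder: section is a regular 8-gon, circumradius r=5.5; the cone at (4.5, 12.5) is absent (z outside [5.5, 21]); the cube at (2, 2) is present — its section is the full 14×7 rectangle; the cube at (10.5, 0.5) is not intersected at this z (z outside [12.5, 23.5]); Subtracting the remaining from the first: starting from the r=5.5 cylinder, the 14×7 cube at (2, 2) partially overlaps it — only the 5.05 mm² overlap (of its 98.00 mm²) is removed, clipping the outline — 1 connected region; the cylinder at (-0.5, 14.5) does not reach this height (z outside [12.5, 32]); Subtracting the remaining from the first: none of the subtracted shapes is present at this height, so the result so far is unchanged — 1 connected region. Overall, the cross-section is a single solid region. The nearest boundary edge runs (-3.89, -3.89)→(-5.50, 0.00); distance from the point to it = 0.54 mm. The point is inside the cross-section, 0.54 mm from the nearest boundary — within the 0.8 mm shell band (2 × 0.4).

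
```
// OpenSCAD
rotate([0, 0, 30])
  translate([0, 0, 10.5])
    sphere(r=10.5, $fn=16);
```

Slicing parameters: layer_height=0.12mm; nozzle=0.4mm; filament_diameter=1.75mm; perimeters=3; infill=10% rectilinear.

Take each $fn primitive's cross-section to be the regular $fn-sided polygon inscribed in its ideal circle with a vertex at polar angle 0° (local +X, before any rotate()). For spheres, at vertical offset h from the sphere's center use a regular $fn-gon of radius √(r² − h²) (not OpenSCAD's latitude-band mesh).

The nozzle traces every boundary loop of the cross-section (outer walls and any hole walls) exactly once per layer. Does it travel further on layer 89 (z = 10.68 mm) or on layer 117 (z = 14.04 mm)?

layer 89 (z = 10.68 mm)

Layer 89 (z = 10.68): the r=10.5 sphere slices to a regular 16-gon of circumradius 10.498 (√(r²−h²) with h=0.18 from center) (perimeter = 2·16·10.498·sin(180°/16) = 65.54 mm); (whole slice rotated 30° about Z — lengths, areas and connectivity unchanged). So its perimeter = 65.54 mm. Layer 117 (z = 14.04): the sphere: section is a regular 16-gon, circumradius = √(r²−h²) = √(10.5²−3.54²) = 9.885 (perimeter = 2·16·9.885·sin(180°/16) = 61.71 mm); (rotated 30° about Z; rotation is an isometry so areas/perimeters/island counts are preserved). So its perimeter = 61.71 mm. Layer 89 is larger (65.54 vs 61.71 mm).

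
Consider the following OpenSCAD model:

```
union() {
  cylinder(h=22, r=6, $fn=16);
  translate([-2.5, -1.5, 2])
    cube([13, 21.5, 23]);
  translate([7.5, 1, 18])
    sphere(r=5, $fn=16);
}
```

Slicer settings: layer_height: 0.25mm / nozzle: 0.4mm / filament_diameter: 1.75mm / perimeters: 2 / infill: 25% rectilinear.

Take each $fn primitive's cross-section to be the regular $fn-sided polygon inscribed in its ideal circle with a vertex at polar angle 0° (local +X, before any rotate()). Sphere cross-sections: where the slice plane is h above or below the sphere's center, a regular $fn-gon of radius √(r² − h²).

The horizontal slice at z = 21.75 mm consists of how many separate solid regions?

1

At z = 21.75 mm: the r=6 cylinder contributes a regular 16-gon of circumradius 6; the 13×21.5 cube at (-2.5, -1.5) contributes its full rectangle; the r=5 sphere at (7.5, 1) contributes a regular 16-gon of circumradius √(5²−3.75²) = 3.307; Merging all regions: the regions partially overlap (shared area 85.31 mm²), so overlapping operands fuse into one piece — 1 connected region. The result has 1 disconnected region.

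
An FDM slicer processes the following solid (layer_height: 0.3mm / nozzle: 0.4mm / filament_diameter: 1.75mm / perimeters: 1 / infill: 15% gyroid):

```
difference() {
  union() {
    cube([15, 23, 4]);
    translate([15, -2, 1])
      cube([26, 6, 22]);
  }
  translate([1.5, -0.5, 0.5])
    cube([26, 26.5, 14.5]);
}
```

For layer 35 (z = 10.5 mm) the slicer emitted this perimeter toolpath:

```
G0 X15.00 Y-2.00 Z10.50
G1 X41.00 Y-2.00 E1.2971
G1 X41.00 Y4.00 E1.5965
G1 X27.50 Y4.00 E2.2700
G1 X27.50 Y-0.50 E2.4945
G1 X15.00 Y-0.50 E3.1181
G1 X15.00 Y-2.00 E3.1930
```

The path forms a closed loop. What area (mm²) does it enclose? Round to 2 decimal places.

Apply the shoelace formula to the sequence of (X, Y) vertices; enclosed area = 99.75 mm².

99.75 mm²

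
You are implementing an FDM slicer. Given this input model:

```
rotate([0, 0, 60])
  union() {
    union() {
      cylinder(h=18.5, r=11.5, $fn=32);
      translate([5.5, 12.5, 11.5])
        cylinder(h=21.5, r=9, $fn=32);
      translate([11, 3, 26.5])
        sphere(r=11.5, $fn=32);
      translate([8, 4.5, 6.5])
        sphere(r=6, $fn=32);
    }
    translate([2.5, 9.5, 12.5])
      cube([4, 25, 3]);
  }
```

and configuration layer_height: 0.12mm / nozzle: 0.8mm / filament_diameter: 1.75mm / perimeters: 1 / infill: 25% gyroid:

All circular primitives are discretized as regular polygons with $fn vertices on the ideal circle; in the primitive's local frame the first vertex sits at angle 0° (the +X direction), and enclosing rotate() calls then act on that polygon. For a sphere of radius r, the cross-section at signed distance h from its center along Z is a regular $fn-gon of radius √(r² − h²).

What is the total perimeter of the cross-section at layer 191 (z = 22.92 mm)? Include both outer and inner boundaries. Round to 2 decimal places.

86.08 mm

At z = 22.92 mm: the cylinder is absent (z outside [0, 18.5]); the cylinder at (5.5, 12.5): section is a regular 32-gon, circumradius r=9 (perimeter = 2·32·9.000·sin(180°/32) = 56.46 mm); the sphere at (11, 3): section is a regular 32-gon, circumradius = √(r²−h²) = √(11.5²−3.58²) = 10.929 (perimeter = 2·32·10.929·sin(180°/32) = 68.56 mm); the sphere at (8, 4.5) does not reach this height (|z−center|=16.420 > r=6); Taking the union: the regions partially overlap (shared area 102.56 mm²), so the edge portions inside another operand are dropped and the merged outline is re-measured after clipping — boundary = 86.08 mm; the cube at (2.5, 9.5) is not intersected at this z (z outside [12.5, 15.5]); Taking the union: only that combined region is present, so the union is just that shape — boundary = 86.08 mm; (rotated 60° about Z; rotation is an isometry so areas/perimeters/island counts are preserved). Overall, the cross-section is a single solid region. Total boundary length (outer) = 86.08 mm.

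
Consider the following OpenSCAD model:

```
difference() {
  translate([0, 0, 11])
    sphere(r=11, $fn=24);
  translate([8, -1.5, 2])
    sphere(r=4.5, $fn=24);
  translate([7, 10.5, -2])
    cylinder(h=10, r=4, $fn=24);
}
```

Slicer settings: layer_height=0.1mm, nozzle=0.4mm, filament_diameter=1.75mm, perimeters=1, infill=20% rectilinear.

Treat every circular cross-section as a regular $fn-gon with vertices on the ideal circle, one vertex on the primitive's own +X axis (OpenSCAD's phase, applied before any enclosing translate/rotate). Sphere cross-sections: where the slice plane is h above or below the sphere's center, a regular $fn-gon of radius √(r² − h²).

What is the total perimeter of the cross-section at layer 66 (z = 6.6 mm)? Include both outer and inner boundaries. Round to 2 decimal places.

At z = 6.6 mm: the r=11 sphere contributes a regular 24-gon of circumradius √(11²−4.4²) = 10.082 (perimeter = 2·24·10.082·sin(180°/24) = 63.16 mm); the sphere at (8, -1.5) is not intersected at this z (|z−center|=4.600 > r=4.5); the cylinder at (7, 10.5): section is a regular 24-gon, circumradius r=4 (perimeter = 2·24·4.000·sin(180°/24) = 25.06 mm); After the difference (first − rest): starting from the r=11 sphere, the r=4 cylinder at (7, 10.5) partially overlaps it — only the 5.01 mm² overlap (of its 49.69 mm²) is removed, clipping the outline — boundary = 63.60 mm. Overall, the cross-section is a single solid region. Total boundary length (outer) = 63.60 mm.

63.60 mm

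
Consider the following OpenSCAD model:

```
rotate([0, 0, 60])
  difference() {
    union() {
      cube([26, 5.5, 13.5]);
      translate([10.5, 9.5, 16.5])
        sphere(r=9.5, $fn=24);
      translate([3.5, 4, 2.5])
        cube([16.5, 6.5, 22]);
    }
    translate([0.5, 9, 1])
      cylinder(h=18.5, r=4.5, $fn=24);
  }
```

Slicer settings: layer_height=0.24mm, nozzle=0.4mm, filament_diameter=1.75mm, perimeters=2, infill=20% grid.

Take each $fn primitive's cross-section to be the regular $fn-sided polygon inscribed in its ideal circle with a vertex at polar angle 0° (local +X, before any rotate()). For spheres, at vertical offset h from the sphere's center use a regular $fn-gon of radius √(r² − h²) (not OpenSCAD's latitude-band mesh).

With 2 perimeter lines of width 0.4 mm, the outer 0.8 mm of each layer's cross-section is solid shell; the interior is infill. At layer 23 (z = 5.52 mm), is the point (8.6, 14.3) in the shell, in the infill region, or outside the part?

outside

At z = 5.52 mm: the 26×5.5 cube contributes its full rectangle; the sphere at (10.5, 9.5) does not reach this height (|z−center|=10.980 > r=9.5); the 16.5×6.5 cube at (3.5, 4) contributes its full rectangle; Combining (union): the regions partially overlap (shared area 24.75 mm²), so overlapping operands fuse into one piece — 1 connected region; the r=4.5 cylinder at (0.5, 9) gives a regular 24-gon of circumradius 4.5 (constant along its height); After the difference (first − rest): starting from that combined region, the r=4.5 cylinder at (0.5, 9) partially overlaps it — only the 7.81 mm² overlap (of its 62.89 mm²) is removed, clipping the outline — 1 connected region; (whole slice rotated 60° about Z — lengths, areas and connectivity unchanged). Overall, the cross-section is a single solid region. Undo the 60° rotation: the query point maps to (16.684, -0.298) in the un-rotated model frame. The nearest boundary edge runs (26.00, 0.00)→(0.00, 0.00); distance from the point to it = 0.30 mm. The point is not inside any of the regions above, so it lies outside the cross-section (0.30 mm from the nearest boundary).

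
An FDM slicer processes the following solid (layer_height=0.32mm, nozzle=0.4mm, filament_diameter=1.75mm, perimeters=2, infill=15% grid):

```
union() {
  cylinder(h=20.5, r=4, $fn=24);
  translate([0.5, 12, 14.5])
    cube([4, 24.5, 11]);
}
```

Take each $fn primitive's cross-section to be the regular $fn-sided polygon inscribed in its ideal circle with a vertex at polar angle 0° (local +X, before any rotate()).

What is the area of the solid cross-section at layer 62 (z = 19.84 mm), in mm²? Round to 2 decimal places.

147.69 mm²

At z = 19.84 mm: the cylinder: section is a regular 24-gon, circumradius r=4 (area = (24/2)·4.000²·sin(360°/24) = 49.69 mm²); the cube at (0.5, 12) is present — its section is the full 4×24.5 rectangle (area 98.00 mm²); Merging all regions: the 2 present regions are separate (no shared area or edge), so areas and boundary lengths simply add and each stays a separate island — area = 147.69 mm². Overall, the cross-section has 2 separate islands. Net area = 147.69 mm².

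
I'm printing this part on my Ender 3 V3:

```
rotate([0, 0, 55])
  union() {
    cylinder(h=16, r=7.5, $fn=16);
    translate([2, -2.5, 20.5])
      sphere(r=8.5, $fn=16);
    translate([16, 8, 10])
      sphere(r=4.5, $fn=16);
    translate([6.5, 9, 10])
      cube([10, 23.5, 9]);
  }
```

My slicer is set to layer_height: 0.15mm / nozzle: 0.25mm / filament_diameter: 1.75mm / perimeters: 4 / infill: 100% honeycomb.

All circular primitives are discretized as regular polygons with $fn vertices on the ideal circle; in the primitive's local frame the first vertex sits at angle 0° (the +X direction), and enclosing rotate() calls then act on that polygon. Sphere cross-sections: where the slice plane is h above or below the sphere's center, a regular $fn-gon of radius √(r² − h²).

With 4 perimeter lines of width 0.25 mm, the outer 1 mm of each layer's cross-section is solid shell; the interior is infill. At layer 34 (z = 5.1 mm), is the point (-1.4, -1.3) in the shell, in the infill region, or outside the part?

infill

At z = 5.1 mm: the r=7.5 cylinder contributes a regular 16-gon of circumradius 7.5; the sphere at (2, -2.5) is absent (|z−center|=15.400 > r=8.5); the sphere at (16, 8) does not reach this height (|z−center|=4.900 > r=4.5); the cube at (6.5, 9) is absent (z outside [10, 19]); Merging all regions: only the r=7.5 cylinder is present, so the union is just that shape — 1 connected region; (whole slice rotated 55° about Z — lengths, areas and connectivity unchanged). Overall, the cross-section is a single solid region. Undo the 55° rotation: the query point maps to (-1.868, 0.401) in the un-rotated model frame. The nearest boundary edge runs (-6.93, 2.87)→(-7.50, 0.00); distance from the point to it = 5.45 mm. The point is inside the cross-section and 5.45 mm from the nearest boundary — more than the 1 mm shell width (4 × 0.25), so it's in the infill interior.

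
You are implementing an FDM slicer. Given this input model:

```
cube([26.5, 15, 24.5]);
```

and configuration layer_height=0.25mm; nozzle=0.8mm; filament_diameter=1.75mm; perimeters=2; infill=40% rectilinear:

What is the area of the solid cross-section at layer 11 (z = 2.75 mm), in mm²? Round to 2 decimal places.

At z = 2.75 mm: the cube is present — its section is the full 26.5×15 rectangle (area 397.50 mm²). Overall, the cross-section is a single solid region. Net area = 397.50 mm².

397.50 mm²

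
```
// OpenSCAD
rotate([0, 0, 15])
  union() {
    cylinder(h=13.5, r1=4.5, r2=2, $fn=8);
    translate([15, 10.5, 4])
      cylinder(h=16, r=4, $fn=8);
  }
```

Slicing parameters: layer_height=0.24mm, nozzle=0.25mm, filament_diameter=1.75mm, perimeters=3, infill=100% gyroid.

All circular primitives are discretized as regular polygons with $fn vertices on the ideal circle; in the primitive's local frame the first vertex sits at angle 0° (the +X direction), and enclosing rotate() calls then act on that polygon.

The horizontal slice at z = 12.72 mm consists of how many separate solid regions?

2

At z = 12.72 mm: the cone: at t=0.942 of its height the radius interpolates to r₁+(r₂−r₁)t = 2.144, giving a regular 8-gon of that circumradius; the cylinder at (15, 10.5): section is a regular 8-gon, circumradius r=4; Taking the union: the 2 present regions are separate (no shared area or edge), so areas and boundary lengths simply add and each stays a separate island — 2 connected regions; (whole slice rotated 15° about Z — lengths, areas and connectivity unchanged). The result has 2 disconnected regions.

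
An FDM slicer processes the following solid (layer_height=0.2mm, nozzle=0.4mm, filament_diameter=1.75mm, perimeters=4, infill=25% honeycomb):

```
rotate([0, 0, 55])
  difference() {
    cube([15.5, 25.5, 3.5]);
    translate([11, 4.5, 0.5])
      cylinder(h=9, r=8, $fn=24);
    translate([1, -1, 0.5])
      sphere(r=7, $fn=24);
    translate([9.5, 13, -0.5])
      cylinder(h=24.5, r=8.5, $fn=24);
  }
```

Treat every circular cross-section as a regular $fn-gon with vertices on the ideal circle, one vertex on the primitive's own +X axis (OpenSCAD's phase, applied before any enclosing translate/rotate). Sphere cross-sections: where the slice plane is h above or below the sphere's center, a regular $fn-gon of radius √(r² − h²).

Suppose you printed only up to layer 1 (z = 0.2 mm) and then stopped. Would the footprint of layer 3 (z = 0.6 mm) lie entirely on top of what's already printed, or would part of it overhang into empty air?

entirely on top

Compare the two slices. At z = 0.2: the cube is present — its section is the full 15.5×25.5 rectangle (area 395.25 mm²); the cylinder at (11, 4.5) is not intersected at this z (z outside [0.5, 9.5]); the sphere at (1, -1): section is a regular 24-gon, circumradius = √(r²−h²) = √(7²−0.3²) = 6.994 (area = (24/2)·6.994²·sin(360°/24) = 151.91 mm²); the r=8.5 cylinder at (9.5, 13) contributes a regular 24-gon of circumradius 8.5 (area = (24/2)·8.500²·sin(360°/24) = 224.40 mm²); Subtracting the remaining from the first: starting from the 15.5×25.5 cube (395.25 mm²), the r=7 sphere at (1, -1) partially overlaps it — only the 36.98 mm² overlap (of its 151.91 mm²) is removed, clipping the outline; the r=8.5 cylinder at (9.5, 13) partially overlaps it — only the 204.30 mm² overlap (of its 224.40 mm²) is removed, clipping the outline — area = 153.98 mm²; (rotated 55° about Z; rotation is an isometry so areas/perimeters/island counts are preserved). At z = 0.6: the cube (footprint 15.5×25.5) is included at this height (area 395.25 mm²); the cylinder at (11, 4.5): section is a regular 24-gon, circumradius r=8 (area = (24/2)·8.000²·sin(360°/24) = 198.77 mm²); the r=7 sphere at (1, -1) contributes a regular 24-gon of circumradius √(7²−0.1²) = 6.999 (area = (24/2)·6.999²·sin(360°/24) = 152.15 mm²); the r=8.5 cylinder at (9.5, 13) gives a regular 24-gon of circumradius 8.5 (constant along its height) (area = (24/2)·8.500²·sin(360°/24) = 224.40 mm²); After the difference (first − rest): starting from the 15.5×25.5 cube (395.25 mm²), the r=8 cylinder at (11, 4.5) partially overlaps it — only the 137.52 mm² overlap (of its 198.77 mm²) is removed, clipping the outline; the r=7 sphere at (1, -1) partially overlaps it — only the 19.96 mm² overlap (of its 152.15 mm²) is removed, clipping the outline; the r=8.5 cylinder at (9.5, 13) partially overlaps it — only the 131.53 mm² overlap (of its 224.40 mm²) is removed, clipping the outline — area = 106.24 mm²; (rotated 55° about Z; rotation is an isometry so areas/perimeters/island counts are preserved). Checking containment: the cross-section at z = 0.6 is a subset of the cross-section at z = 0.2.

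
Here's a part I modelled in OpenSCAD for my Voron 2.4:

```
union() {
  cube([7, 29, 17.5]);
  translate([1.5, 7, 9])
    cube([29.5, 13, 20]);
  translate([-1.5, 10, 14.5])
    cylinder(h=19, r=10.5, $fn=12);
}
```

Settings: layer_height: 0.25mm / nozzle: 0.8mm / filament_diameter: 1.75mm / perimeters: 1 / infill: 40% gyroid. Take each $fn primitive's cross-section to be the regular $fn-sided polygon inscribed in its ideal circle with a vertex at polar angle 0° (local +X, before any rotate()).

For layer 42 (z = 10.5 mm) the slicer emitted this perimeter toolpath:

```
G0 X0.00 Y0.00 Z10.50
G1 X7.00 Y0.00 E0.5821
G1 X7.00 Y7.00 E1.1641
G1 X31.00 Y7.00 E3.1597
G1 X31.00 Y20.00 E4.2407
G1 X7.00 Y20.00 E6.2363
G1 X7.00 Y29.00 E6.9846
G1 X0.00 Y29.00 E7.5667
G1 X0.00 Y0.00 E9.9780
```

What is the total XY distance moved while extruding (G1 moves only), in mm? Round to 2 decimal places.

Sum the Euclidean lengths of each G1 segment: total = 120.00 mm.

120.00 mm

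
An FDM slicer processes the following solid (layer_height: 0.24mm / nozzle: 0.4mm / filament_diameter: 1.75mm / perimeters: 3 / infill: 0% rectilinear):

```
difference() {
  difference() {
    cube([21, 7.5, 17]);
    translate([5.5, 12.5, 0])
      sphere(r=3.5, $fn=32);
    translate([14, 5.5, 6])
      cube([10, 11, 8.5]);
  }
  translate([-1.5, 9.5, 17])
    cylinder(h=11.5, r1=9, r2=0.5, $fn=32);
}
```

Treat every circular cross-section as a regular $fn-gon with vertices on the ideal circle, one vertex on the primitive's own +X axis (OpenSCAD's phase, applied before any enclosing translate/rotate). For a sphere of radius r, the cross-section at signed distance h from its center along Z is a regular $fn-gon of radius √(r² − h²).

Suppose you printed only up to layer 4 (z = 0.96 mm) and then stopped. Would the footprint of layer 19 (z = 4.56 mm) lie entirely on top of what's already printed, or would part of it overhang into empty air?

Compare the two slices. At z = 0.96: the cube is present — its section is the full 21×7.5 rectangle (area 157.50 mm²); the r=3.5 sphere at (5.5, 12.5) slices to a regular 32-gon of circumradius 3.366 (√(r²−h²) with h=0.96 from center) (area = (32/2)·3.366²·sin(360°/32) = 35.36 mm²); the cube at (14, 5.5) does not reach this height (z outside [6, 14.5]); Subtracting the remaining from the first: starting from the 21×7.5 cube (157.50 mm²), the r=3.5 sphere at (5.5, 12.5) misses the remaining region (no effect) — area = 157.50 mm²; the cone at (-1.5, 9.5) is absent (z outside [17, 28.5]); Subtracting the remaining from the first: none of the subtracted shapes is present at this height, so the result so far is unchanged — area = 157.50 mm². At z = 4.56: the cube is present — its section is the full 21×7.5 rectangle (area 157.50 mm²); the sphere at (5.5, 12.5) is absent (|z−center|=4.560 > r=3.5); the cube at (14, 5.5) does not reach this height (z outside [6, 14.5]); After the difference (first − rest): none of the subtracted shapes is present at this height, so the 21×7.5 cube is unchanged — area = 157.50 mm²; the cone at (-1.5, 9.5) is not intersected at this z (z outside [17, 28.5]); Taking the first minus the rest: none of the subtracted shapes is present at this height, so the result so far is unchanged — area = 157.50 mm². Checking containment: the cross-section at z = 4.56 is a subset of the cross-section at z = 0.96.

entirely on top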